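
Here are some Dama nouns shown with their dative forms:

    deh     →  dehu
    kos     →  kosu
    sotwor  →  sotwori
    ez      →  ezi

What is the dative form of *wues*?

wuesu

The alternation tracks the final consonant of the stem — -u when the stem ends in a voiceless consonant (*deh*, *kos*); -i when the stem ends in a voiced consonant (*sotwor*, *ez*).
*wues*: final consonant = /s/, voiceless → -u → *wuesu*.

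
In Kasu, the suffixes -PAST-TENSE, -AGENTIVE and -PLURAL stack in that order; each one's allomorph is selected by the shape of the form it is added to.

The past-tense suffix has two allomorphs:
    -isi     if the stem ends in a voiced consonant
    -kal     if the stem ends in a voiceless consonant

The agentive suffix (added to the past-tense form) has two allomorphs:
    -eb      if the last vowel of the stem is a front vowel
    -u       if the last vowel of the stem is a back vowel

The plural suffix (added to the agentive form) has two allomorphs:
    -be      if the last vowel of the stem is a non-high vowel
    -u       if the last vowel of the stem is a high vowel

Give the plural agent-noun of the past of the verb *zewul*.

Since the final consonant of *zewul* is /l/ (voiced), it takes -isi, giving *zewulisi*.
Since the last vowel of the past-tense form *zewulisi* is /i/ (a front vowel), it takes -eb, giving *zewulisieb*.
The agentive form *zewulisieb* — last vowel /e/ (a non-high vowel) → -be → *zewulisiebbe*.

zewulisiebbe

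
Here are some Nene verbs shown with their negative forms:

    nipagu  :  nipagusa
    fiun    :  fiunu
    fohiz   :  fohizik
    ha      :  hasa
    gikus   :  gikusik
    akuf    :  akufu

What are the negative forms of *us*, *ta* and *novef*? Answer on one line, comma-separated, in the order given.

The pattern is sibilance of the final sound: -ik when the stem ends in a sibilant (*fohiz*, *gikus*); -u when the stem ends in a non-sibilant consonant (*fiun*, *akuf*); -sa when the stem ends in a vowel (*nipagu*, *ha*).
Since the final sound of *us* is /s/ (a sibilant), it takes -ik, giving *usik*.
Since the final sound of *ta* is /a/ (a vowel), it takes -sa, giving *tasa*.
*novef*: final sound = /f/, a non-sibilant consonant → -u → *novefu*.

usik, tasa, novefu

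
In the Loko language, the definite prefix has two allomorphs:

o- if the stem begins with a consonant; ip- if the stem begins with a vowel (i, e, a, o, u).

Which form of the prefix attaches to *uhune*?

*uhune* — first sound /u/ (a vowel) → ip-.

ip-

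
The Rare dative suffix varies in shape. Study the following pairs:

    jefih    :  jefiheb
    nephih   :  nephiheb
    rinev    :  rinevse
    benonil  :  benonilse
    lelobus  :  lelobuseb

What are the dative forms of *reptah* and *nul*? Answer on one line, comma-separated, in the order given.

reptaheb, nulse

The suffix is conditioned by the final consonant: -eb when the stem ends in a voiceless consonant (*jefih*, *nephih*, *lelobus*); -se when the stem ends in a voiced consonant (*rinev*, *benonil*).
The final consonant of *reptah* is /h/, which is voiceless, so the suffix is -eb, giving *reptaheb*.
Since the final consonant of *nul* is /l/ (voiced), it takes -se, giving *nulse*.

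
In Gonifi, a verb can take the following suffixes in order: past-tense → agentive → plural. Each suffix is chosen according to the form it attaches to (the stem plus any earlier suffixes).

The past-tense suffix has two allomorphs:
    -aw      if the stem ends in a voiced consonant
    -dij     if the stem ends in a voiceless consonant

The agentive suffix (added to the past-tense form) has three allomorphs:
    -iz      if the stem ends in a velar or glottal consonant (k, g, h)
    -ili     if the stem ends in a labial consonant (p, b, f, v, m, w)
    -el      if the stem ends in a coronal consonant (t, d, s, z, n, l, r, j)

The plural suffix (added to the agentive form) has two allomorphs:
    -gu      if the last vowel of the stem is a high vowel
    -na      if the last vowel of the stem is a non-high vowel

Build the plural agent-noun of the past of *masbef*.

masbefdijelna

The final consonant of *masbef* is /f/, which is voiceless, so the past-tense suffix is -dij, giving *masbefdij*.
The final consonant of the past-tense form *masbefdij* is /j/, which is coronal, so the agentive suffix is -el, giving *masbefdijel*.
The agentive form *masbefdijel*: last vowel = /e/, a non-high vowel → -na → *masbefdijelna*.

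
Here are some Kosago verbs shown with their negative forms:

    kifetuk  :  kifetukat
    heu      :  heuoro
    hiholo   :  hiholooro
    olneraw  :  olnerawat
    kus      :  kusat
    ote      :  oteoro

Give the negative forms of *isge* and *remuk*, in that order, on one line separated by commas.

The alternation tracks the final sound of the stem — -at when the stem ends in a consonant (*kifetuk*, *olneraw*, *kus*); -oro when the stem ends in a vowel (*heu*, *hiholo*, *ote*).
Since the final sound of *isge* is /e/ (a vowel), it takes -oro, giving *isgeoro*.
*remuk*: final sound = /k/, a consonant → -at → *remukat*.

isgeoro, remukat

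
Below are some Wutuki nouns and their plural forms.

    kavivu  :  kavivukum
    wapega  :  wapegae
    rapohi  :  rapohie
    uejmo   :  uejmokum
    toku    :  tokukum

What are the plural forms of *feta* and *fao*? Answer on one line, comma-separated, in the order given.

fetae, faokum

The pattern is rounding harmony: -kum when the last vowel of the stem is a rounded vowel (*kavivu*, *uejmo*, *toku*); -e when the last vowel of the stem is an unrounded vowel (*wapega*, *rapohi*).
Since the last vowel of *feta* is /a/ (an unrounded vowel), it takes -e, giving *fetae*.
Since the last vowel of *fao* is /o/ (a rounded vowel), it takes -kum, giving *faokum*.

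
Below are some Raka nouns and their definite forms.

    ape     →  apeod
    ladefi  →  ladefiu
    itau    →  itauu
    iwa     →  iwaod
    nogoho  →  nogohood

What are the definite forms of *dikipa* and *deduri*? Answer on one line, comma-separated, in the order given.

dikipaod, deduriu

The pattern is height harmony: -u when the last vowel of the stem is a high vowel (*ladefi*, *itau*); -od when the last vowel of the stem is a non-high vowel (*ape*, *iwa*, *nogoho*).
*dikipa* — last vowel /a/ (a non-high vowel) → -od → *dikipaod*.
The last vowel of *deduri* is /i/, which is a high vowel, so the suffix is -u, giving *deduriu*.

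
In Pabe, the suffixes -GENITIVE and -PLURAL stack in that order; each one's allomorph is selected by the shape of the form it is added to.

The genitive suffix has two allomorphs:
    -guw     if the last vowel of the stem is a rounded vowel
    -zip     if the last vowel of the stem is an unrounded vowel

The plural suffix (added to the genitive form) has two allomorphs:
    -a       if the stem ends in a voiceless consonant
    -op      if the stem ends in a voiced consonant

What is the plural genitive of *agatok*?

agatokguwop

The last vowel of *agatok* is /o/, which is a rounded vowel, so the genitive suffix is -guw, giving *agatokguw*.
The genitive form *agatokguw* — final consonant /w/ (voiced) → -op → *agatokguwop*.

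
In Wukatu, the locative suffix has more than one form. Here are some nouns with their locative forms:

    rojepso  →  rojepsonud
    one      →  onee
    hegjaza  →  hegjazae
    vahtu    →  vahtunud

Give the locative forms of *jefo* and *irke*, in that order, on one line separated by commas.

The alternation tracks the last vowel of the stem — -nud when the last vowel of the stem is a rounded vowel (*rojepso*, *vahtu*); -e when the last vowel of the stem is an unrounded vowel (*one*, *hegjaza*).
*jefo* — last vowel /o/ (a rounded vowel) → -nud → *jefonud*.
*irke* — last vowel /e/ (an unrounded vowel) → -e → *irkee*.

jefonud, irkee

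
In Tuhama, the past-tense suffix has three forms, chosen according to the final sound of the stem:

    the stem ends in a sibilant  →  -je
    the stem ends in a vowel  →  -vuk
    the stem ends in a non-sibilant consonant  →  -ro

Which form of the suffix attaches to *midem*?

-ro

*midem* — final sound /m/ (a non-sibilant consonant) → -ro.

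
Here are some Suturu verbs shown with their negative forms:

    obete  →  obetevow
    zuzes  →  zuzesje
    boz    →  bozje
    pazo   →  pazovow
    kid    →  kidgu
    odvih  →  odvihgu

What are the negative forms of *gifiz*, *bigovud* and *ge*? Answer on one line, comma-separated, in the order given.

gifizje, bigovudgu, gevow

Looking at the final sound of each stem: -je when the stem ends in a sibilant (*zuzes*, *boz*); -gu when the stem ends in a non-sibilant consonant (*kid*, *odvih*); -vow when the stem ends in a vowel (*obete*, *pazo*).
*gifiz* — final sound /z/ (a sibilant) → -je → *gifizje*.
*bigovud*: final sound = /d/, a non-sibilant consonant → -gu → *bigovudgu*.
The final sound of *ge* is /e/, which is a vowel, so the suffix is -vow, giving *gevow*.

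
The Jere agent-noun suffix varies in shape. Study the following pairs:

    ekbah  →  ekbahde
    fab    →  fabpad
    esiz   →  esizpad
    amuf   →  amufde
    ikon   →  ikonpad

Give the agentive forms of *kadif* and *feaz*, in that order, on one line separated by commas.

kadifde, feazpad

The alternation tracks the final consonant of the stem — -de when the stem ends in a voiceless consonant (*ekbah*, *amuf*); -pad when the stem ends in a voiced consonant (*fab*, *esiz*, *ikon*).
*kadif*: final consonant = /f/, voiceless → -de → *kadifde*.
*feaz*: final consonant = /z/, voiced → -pad → *feazpad*.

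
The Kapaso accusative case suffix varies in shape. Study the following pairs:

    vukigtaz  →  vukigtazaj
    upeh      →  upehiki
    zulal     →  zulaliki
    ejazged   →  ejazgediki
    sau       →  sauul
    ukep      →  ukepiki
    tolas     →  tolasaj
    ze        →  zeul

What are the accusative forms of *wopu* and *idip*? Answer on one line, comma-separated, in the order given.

wopuul, idipiki

The alternation tracks the final sound of the stem — -aj when the stem ends in a sibilant (*vukigtaz*, *tolas*); -iki when the stem ends in a non-sibilant consonant (*upeh*, *zulal*, *ejazged*, *ukep*); -ul when the stem ends in a vowel (*sau*, *ze*).
The final sound of *wopu* is /u/, which is a vowel, so the suffix is -ul, giving *wopuul*.
The final sound of *idip* is /p/, which is a non-sibilant consonant, so the suffix is -iki, giving *idipiki*.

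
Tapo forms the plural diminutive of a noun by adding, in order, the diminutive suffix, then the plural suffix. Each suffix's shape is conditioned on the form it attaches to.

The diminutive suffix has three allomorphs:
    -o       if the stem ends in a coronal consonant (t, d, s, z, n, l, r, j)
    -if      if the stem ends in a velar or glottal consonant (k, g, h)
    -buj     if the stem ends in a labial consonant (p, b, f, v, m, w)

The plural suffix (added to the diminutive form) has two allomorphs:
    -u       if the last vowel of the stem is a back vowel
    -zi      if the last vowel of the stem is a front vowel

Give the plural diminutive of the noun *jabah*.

jabahifzi

Since the final consonant of *jabah* is /h/ (velar/glottal), it takes -if, giving *jabahif*.
The diminutive form *jabahif* — last vowel /i/ (a front vowel) → -zi → *jabahifzi*.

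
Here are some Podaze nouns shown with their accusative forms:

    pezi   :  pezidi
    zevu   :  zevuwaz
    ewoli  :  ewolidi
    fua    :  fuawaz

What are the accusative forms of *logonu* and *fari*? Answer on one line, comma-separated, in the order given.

logonuwaz, faridi

Looking at the last vowel of each stem: -di when the last vowel of the stem is a front vowel (*pezi*, *ewoli*); -waz when the last vowel of the stem is a back vowel (*zevu*, *fua*).
*logonu* — last vowel /u/ (a back vowel) → -waz → *logonuwaz*.
Since the last vowel of *fari* is /i/ (a front vowel), it takes -di, giving *faridi*.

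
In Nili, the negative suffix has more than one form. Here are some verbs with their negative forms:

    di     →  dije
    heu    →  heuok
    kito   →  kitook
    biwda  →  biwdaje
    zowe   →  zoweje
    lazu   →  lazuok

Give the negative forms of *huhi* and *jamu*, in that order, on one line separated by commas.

The suffix is conditioned by the last vowel: -ok when the last vowel of the stem is a rounded vowel (*heu*, *kito*, *lazu*); -je when the last vowel of the stem is an unrounded vowel (*di*, *biwda*, *zowe*).
The last vowel of *huhi* is /i/, which is an unrounded vowel, so the suffix is -je, giving *huhije*.
*jamu* — last vowel /u/ (a rounded vowel) → -ok → *jamuok*.

huhije, jamuok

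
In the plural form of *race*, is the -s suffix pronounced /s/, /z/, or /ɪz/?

The stem *race* ends in a sibilant (/s, z, ʃ, ʒ, tʃ, dʒ/).
The plural suffix surfaces as /ɪz/ after sibilants, /s/ after other voiceless consonants, and /z/ after other voiced sounds.
So the plural -s on *race* is pronounced /ɪz/.

/ɪz/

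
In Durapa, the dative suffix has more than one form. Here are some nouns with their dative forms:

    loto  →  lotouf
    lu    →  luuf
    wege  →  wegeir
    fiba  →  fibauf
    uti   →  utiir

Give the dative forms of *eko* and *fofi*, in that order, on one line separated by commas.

ekouf, fofiir

Looking at the last vowel of each stem: -ir when the last vowel of the stem is a front vowel (*wege*, *uti*); -uf when the last vowel of the stem is a back vowel (*loto*, *lu*, *fiba*).
*eko*: last vowel = /o/, a back vowel → -uf → *ekouf*.
*fofi* — last vowel /i/ (a front vowel) → -ir → *fofiir*.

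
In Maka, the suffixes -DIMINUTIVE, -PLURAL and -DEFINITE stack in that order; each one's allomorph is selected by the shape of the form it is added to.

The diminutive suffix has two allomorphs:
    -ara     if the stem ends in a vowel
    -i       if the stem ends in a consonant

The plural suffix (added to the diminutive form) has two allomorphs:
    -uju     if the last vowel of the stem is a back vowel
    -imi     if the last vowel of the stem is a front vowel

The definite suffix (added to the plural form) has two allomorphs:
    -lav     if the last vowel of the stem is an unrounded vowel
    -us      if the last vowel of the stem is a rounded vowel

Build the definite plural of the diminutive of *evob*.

evobiimilav

The final sound of *evob* is /b/, which is a consonant, so the diminutive suffix is -i, giving *evobi*.
The diminutive form *evobi*: last vowel = /i/, a front vowel → -imi → *evobiimi*.
The last vowel of the plural form *evobiimi* is /i/, which is an unrounded vowel, so the definite suffix is -lav, giving *evobiimilav*.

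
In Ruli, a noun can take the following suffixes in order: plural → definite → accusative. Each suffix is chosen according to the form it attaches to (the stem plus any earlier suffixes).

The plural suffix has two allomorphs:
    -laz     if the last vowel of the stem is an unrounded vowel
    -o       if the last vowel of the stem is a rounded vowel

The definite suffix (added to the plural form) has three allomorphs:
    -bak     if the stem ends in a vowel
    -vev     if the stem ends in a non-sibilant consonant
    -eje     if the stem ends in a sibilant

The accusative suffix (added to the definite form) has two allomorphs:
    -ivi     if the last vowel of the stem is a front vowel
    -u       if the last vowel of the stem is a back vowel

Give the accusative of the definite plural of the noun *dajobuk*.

dajobukobaku

The last vowel of *dajobuk* is /u/, which is a rounded vowel, so the plural suffix is -o, giving *dajobuko*.
The plural form *dajobuko* — final sound /o/ (a vowel) → -bak → *dajobukobak*.
The definite form *dajobukobak*: last vowel = /a/, a back vowel → -u → *dajobukobaku*.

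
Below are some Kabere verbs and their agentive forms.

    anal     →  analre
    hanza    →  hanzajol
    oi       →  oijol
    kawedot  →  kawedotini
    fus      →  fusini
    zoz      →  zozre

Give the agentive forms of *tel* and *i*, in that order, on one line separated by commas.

The pattern is voicing of the final sound: -ini when the stem ends in a voiceless consonant (*kawedot*, *fus*); -re when the stem ends in a voiced consonant (*anal*, *zoz*); -jol when the stem ends in a vowel (*hanza*, *oi*).
*tel* — final sound /l/ (a voiced consonant) → -re → *telre*.
Since the final sound of *i* is /i/ (a vowel), it takes -jol, giving *ijol*.

telre, ijol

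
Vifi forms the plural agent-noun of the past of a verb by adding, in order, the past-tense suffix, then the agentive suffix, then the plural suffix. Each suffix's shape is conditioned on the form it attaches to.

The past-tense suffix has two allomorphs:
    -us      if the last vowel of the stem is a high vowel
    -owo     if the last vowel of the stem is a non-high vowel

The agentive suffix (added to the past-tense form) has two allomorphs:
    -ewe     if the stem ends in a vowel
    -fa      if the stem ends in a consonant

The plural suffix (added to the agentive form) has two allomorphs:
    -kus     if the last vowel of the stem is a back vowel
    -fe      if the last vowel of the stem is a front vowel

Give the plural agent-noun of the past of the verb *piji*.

pijiusfakus

Since the last vowel of *piji* is /i/ (a high vowel), it takes -us, giving *pijius*.
The past-tense form *pijius*: final sound = /s/, a consonant → -fa → *pijiusfa*.
The agentive form *pijiusfa*: last vowel = /a/, a back vowel → -kus → *pijiusfakus*.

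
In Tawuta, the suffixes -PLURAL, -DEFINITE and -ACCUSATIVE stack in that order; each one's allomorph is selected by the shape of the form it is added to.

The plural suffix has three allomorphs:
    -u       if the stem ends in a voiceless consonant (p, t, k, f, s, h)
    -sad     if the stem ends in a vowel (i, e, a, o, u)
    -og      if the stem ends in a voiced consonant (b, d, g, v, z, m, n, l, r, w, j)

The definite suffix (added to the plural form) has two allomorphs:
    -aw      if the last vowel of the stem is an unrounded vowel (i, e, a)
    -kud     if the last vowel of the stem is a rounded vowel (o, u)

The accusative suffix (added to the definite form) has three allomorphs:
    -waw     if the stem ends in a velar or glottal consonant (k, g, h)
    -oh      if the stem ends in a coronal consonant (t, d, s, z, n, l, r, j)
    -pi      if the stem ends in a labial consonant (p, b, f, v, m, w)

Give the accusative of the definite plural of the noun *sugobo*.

sugobosadawpi

Since the final sound of *sugobo* is /o/ (a vowel), it takes -sad, giving *sugobosad*.
The plural form *sugobosad*: last vowel = /a/, an unrounded vowel → -aw → *sugobosadaw*.
Since the final consonant of the definite form *sugobosadaw* is /w/ (labial), it takes -pi, giving *sugobosadawpi*.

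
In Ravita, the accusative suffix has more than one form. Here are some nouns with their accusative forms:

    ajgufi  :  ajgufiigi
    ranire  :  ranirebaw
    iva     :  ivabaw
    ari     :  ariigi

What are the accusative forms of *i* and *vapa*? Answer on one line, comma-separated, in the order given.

The suffix is conditioned by the last vowel: -igi when the last vowel of the stem is a high vowel (*ajgufi*, *ari*); -baw when the last vowel of the stem is a non-high vowel (*ranire*, *iva*).
*i* — last vowel /i/ (a high vowel) → -igi → *iigi*.
Since the last vowel of *vapa* is /a/ (a non-high vowel), it takes -baw, giving *vapabaw*.

iigi, vapabaw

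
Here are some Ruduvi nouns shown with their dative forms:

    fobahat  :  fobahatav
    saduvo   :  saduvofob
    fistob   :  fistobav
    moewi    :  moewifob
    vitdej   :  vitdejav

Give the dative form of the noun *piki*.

pikifob

The pattern is consonant vs. vowel: -av when the stem ends in a consonant (*fobahat*, *fistob*, *vitdej*); -fob when the stem ends in a vowel (*saduvo*, *moewi*).
Since the final sound of *piki* is /i/ (a vowel), it takes -fob, giving *pikifob*.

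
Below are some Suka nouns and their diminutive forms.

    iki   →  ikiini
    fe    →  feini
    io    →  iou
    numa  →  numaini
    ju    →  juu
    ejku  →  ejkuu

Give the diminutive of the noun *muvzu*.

The pattern is rounding harmony: -u when the last vowel of the stem is a rounded vowel (*io*, *ju*, *ejku*); -ini when the last vowel of the stem is an unrounded vowel (*iki*, *fe*, *numa*).
Since the last vowel of *muvzu* is /u/ (a rounded vowel), it takes -u, giving *muvzuu*.

muvzuu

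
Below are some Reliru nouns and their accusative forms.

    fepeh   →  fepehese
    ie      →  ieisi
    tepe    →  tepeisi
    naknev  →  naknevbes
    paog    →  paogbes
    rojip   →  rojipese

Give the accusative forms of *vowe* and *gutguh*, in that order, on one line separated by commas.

The suffix is conditioned by the final sound: -ese when the stem ends in a voiceless consonant (*fepeh*, *rojip*); -bes when the stem ends in a voiced consonant (*naknev*, *paog*); -isi when the stem ends in a vowel (*ie*, *tepe*).
*vowe*: final sound = /e/, a vowel → -isi → *voweisi*.
*gutguh*: final sound = /h/, a voiceless consonant → -ese → *gutguhese*.

voweisi, gutguhese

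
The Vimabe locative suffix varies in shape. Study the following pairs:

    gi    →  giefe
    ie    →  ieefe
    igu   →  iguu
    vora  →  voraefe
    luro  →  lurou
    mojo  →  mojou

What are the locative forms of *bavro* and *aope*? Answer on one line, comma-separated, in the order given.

bavrou, aopeefe

The pattern is rounding harmony: -u when the last vowel of the stem is a rounded vowel (*igu*, *luro*, *mojo*); -efe when the last vowel of the stem is an unrounded vowel (*gi*, *ie*, *vora*).
*bavro*: last vowel = /o/, a rounded vowel → -u → *bavrou*.
*aope*: last vowel = /e/, an unrounded vowel → -efe → *aopeefe*.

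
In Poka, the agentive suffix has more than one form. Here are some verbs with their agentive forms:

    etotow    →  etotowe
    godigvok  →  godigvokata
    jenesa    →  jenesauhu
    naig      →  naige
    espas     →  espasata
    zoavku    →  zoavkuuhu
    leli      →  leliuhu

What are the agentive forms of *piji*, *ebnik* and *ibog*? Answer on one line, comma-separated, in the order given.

pijiuhu, ebnikata, iboge

The suffix is conditioned by the final sound: -ata when the stem ends in a voiceless consonant (*godigvok*, *espas*); -e when the stem ends in a voiced consonant (*etotow*, *naig*); -uhu when the stem ends in a vowel (*jenesa*, *zoavku*, *leli*).
The final sound of *piji* is /i/, which is a vowel, so the suffix is -uhu, giving *pijiuhu*.
*ebnik*: final sound = /k/, a voiceless consonant → -ata → *ebnikata*.
*ibog* — final sound /g/ (a voiced consonant) → -e → *iboge*.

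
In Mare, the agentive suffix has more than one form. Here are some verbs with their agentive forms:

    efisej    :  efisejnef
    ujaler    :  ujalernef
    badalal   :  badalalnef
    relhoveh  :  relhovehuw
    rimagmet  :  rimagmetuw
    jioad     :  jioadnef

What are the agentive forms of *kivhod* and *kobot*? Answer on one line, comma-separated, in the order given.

kivhodnef, kobotuw

The pattern is voicing of the final consonant: -uw when the stem ends in a voiceless consonant (*relhoveh*, *rimagmet*); -nef when the stem ends in a voiced consonant (*efisej*, *ujaler*, *badalal*, *jioad*).
*kivhod*: final consonant = /d/, voiced → -nef → *kivhodnef*.
*kobot* — final consonant /t/ (voiceless) → -uw → *kobotuw*.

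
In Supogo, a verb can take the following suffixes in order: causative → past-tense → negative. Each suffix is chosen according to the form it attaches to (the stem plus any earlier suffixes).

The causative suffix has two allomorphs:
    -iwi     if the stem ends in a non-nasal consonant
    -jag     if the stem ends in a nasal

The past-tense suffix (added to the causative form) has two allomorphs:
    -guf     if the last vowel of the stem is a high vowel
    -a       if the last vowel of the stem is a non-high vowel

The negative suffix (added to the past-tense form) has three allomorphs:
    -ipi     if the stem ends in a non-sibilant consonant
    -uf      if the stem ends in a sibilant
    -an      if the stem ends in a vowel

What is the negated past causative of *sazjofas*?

sazjofasiwigufipi

Since the final consonant of *sazjofas* is /s/ (non-nasal), it takes -iwi, giving *sazjofasiwi*.
The causative form *sazjofasiwi*: last vowel = /i/, a high vowel → -guf → *sazjofasiwiguf*.
The past-tense form *sazjofasiwiguf*: final sound = /f/, a non-sibilant consonant → -ipi → *sazjofasiwigufipi*.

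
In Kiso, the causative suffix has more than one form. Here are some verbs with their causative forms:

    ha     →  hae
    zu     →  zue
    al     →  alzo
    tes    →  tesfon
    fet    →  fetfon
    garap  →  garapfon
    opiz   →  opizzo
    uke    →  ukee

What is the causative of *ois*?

The alternation tracks the final sound of the stem — -fon when the stem ends in a voiceless consonant (*tes*, *fet*, *garap*); -zo when the stem ends in a voiced consonant (*al*, *opiz*); -e when the stem ends in a vowel (*ha*, *zu*, *uke*).
*ois* — final sound /s/ (a voiceless consonant) → -fon → *oisfon*.

oisfon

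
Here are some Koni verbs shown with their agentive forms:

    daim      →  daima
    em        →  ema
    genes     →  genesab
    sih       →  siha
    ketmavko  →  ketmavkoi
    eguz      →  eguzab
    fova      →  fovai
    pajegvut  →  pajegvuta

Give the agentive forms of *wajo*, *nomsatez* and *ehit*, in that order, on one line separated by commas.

wajoi, nomsatezab, ehita

The pattern is sibilance of the final sound: -ab when the stem ends in a sibilant (*genes*, *eguz*); -a when the stem ends in a non-sibilant consonant (*daim*, *em*, *sih*, *pajegvut*); -i when the stem ends in a vowel (*ketmavko*, *fova*).
Since the final sound of *wajo* is /o/ (a vowel), it takes -i, giving *wajoi*.
*nomsatez* — final sound /z/ (a sibilant) → -ab → *nomsatezab*.
The final sound of *ehit* is /t/, which is a non-sibilant consonant, so the suffix is -a, giving *ehita*.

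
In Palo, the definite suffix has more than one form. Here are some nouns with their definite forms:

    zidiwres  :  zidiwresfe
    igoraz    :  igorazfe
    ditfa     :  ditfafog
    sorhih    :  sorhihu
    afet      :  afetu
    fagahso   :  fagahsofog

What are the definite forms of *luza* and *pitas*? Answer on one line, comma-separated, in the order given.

The suffix is conditioned by the final sound: -fe when the stem ends in a sibilant (*zidiwres*, *igoraz*); -u when the stem ends in a non-sibilant consonant (*sorhih*, *afet*); -fog when the stem ends in a vowel (*ditfa*, *fagahso*).
*luza* — final sound /a/ (a vowel) → -fog → *luzafog*.
*pitas* — final sound /s/ (a sibilant) → -fe → *pitasfe*.

luzafog, pitasfe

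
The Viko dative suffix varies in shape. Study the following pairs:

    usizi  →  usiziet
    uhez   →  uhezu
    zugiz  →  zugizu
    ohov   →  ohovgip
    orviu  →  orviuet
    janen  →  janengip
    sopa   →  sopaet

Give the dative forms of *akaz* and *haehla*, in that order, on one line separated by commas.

The alternation tracks the final sound of the stem — -u when the stem ends in a sibilant (*uhez*, *zugiz*); -gip when the stem ends in a non-sibilant consonant (*ohov*, *janen*); -et when the stem ends in a vowel (*usizi*, *orviu*, *sopa*).
Since the final sound of *akaz* is /z/ (a sibilant), it takes -u, giving *akazu*.
*haehla*: final sound = /a/, a vowel → -et → *haehlaet*.

akazu, haehlaet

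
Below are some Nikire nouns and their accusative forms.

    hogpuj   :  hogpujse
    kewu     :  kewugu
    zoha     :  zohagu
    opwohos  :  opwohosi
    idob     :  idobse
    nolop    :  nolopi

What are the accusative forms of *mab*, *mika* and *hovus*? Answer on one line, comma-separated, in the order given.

The alternation tracks the final sound of the stem — -i when the stem ends in a voiceless consonant (*opwohos*, *nolop*); -se when the stem ends in a voiced consonant (*hogpuj*, *idob*); -gu when the stem ends in a vowel (*kewu*, *zoha*).
The final sound of *mab* is /b/, which is a voiced consonant, so the suffix is -se, giving *mabse*.
Since the final sound of *mika* is /a/ (a vowel), it takes -gu, giving *mikagu*.
*hovus* — final sound /s/ (a voiceless consonant) → -i → *hovusi*.

mabse, mikagu, hovusi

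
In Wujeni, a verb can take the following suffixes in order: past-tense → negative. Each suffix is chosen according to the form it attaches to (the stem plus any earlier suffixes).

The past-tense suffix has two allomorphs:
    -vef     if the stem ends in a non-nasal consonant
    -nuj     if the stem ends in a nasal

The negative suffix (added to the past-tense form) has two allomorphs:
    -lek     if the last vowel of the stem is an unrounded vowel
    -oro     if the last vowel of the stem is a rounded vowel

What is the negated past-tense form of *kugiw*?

kugiwveflek

Since the final consonant of *kugiw* is /w/ (non-nasal), it takes -vef, giving *kugiwvef*.
Since the last vowel of the past-tense form *kugiwvef* is /e/ (an unrounded vowel), it takes -lek, giving *kugiwveflek*.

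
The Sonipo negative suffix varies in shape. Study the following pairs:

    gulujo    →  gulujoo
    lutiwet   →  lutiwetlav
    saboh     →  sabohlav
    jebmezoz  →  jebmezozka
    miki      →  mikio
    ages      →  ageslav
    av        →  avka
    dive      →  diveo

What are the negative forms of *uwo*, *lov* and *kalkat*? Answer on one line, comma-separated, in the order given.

uwoo, lovka, kalkatlav

The pattern is voicing of the final sound: -lav when the stem ends in a voiceless consonant (*lutiwet*, *saboh*, *ages*); -ka when the stem ends in a voiced consonant (*jebmezoz*, *av*); -o when the stem ends in a vowel (*gulujo*, *miki*, *dive*).
*uwo* — final sound /o/ (a vowel) → -o → *uwoo*.
*lov*: final sound = /v/, a voiced consonant → -ka → *lovka*.
*kalkat*: final sound = /t/, a voiceless consonant → -lav → *kalkatlav*.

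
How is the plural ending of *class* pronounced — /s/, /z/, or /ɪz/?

/ɪz/

The stem *class* ends in a sibilant (/s, z, ʃ, ʒ, tʃ, dʒ/).
The plural suffix surfaces as /ɪz/ after sibilants, /s/ after other voiceless consonants, and /z/ after other voiced sounds.
So the plural -s on *class* is pronounced /ɪz/.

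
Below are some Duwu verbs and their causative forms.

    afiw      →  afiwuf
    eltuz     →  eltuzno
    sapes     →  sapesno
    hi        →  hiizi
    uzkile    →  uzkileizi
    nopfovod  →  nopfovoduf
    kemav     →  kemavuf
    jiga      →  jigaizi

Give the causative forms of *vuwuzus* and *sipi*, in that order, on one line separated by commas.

The pattern is sibilance of the final sound: -no when the stem ends in a sibilant (*eltuz*, *sapes*); -uf when the stem ends in a non-sibilant consonant (*afiw*, *nopfovod*, *kemav*); -izi when the stem ends in a vowel (*hi*, *uzkile*, *jiga*).
The final sound of *vuwuzus* is /s/, which is a sibilant, so the suffix is -no, giving *vuwuzusno*.
*sipi*: final sound = /i/, a vowel → -izi → *sipiizi*.

vuwuzusno, sipiizi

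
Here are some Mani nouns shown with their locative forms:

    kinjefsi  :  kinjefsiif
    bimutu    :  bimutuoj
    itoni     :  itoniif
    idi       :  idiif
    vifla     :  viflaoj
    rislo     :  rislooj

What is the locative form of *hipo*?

Looking at the last vowel of each stem: -if when the last vowel of the stem is a front vowel (*kinjefsi*, *itoni*, *idi*); -oj when the last vowel of the stem is a back vowel (*bimutu*, *vifla*, *rislo*).
*hipo* — last vowel /o/ (a back vowel) → -oj → *hipooj*.

hipooj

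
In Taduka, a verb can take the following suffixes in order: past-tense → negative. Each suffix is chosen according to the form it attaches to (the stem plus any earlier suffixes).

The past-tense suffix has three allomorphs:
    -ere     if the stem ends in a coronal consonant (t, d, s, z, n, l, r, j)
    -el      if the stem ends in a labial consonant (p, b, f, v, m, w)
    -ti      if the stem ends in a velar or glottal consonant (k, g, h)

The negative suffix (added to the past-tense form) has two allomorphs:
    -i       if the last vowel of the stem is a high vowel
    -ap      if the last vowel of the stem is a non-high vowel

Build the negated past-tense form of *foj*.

Since the final consonant of *foj* is /j/ (coronal), it takes -ere, giving *fojere*.
Since the last vowel of the past-tense form *fojere* is /e/ (a non-high vowel), it takes -ap, giving *fojereap*.

fojereap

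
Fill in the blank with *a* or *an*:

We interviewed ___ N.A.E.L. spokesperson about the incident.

an

The indefinite article is chosen by the initial *sound* of the following word, not its spelling.
The initialism *N.A.E.L.* is read letter by letter; the first letter, N, is pronounced /ɛn/, which begins with a vowel sound.
So the article is *an*: We interviewed an N.A.E.L. spokesperson about the incident.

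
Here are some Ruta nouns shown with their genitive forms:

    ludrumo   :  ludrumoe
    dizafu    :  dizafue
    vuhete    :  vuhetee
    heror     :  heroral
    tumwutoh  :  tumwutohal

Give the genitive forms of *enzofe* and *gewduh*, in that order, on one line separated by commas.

The suffix is conditioned by the final sound: -al when the stem ends in a consonant (*heror*, *tumwutoh*); -e when the stem ends in a vowel (*ludrumo*, *dizafu*, *vuhete*).
*enzofe* — final sound /e/ (a vowel) → -e → *enzofee*.
Since the final sound of *gewduh* is /h/ (a consonant), it takes -al, giving *gewduhal*.

enzofee, gewduhal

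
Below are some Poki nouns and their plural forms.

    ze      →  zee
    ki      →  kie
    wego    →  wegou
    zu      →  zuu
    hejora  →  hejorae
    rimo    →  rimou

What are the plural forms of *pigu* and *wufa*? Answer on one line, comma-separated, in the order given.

piguu, wufae

The pattern is rounding harmony: -u when the last vowel of the stem is a rounded vowel (*wego*, *zu*, *rimo*); -e when the last vowel of the stem is an unrounded vowel (*ze*, *ki*, *hejora*).
*pigu*: last vowel = /u/, a rounded vowel → -u → *piguu*.
Since the last vowel of *wufa* is /a/ (an unrounded vowel), it takes -e, giving *wufae*.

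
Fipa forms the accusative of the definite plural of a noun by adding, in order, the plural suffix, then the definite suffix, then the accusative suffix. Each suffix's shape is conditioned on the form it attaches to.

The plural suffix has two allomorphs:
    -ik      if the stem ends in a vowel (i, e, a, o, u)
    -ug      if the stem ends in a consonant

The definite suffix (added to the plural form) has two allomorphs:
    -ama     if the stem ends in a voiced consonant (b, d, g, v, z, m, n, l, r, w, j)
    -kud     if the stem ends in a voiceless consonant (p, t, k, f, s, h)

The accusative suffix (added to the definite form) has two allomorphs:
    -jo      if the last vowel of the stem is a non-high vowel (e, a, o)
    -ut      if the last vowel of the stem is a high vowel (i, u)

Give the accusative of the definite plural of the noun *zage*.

zageikkudut

The final sound of *zage* is /e/, which is a vowel, so the plural suffix is -ik, giving *zageik*.
The plural form *zageik*: final consonant = /k/, voiceless → -kud → *zageikkud*.
Since the last vowel of the definite form *zageikkud* is /u/ (a high vowel), it takes -ut, giving *zageikkudut*.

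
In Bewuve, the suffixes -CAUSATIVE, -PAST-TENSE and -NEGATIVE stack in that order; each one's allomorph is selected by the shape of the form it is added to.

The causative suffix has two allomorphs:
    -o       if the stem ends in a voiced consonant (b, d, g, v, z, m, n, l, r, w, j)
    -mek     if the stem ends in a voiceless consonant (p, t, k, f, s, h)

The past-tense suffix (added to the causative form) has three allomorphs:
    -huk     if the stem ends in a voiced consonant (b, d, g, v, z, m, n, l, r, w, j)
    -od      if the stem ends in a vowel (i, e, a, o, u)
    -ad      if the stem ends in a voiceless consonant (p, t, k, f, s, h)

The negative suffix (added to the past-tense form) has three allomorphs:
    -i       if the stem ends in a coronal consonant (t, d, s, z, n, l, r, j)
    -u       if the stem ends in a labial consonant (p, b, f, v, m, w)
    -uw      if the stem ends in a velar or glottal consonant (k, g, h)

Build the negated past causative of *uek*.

The final consonant of *uek* is /k/, which is voiceless, so the causative suffix is -mek, giving *uekmek*.
The final sound of the causative form *uekmek* is /k/, which is a voiceless consonant, so the past-tense suffix is -ad, giving *uekmekad*.
The past-tense form *uekmekad* — final consonant /d/ (coronal) → -i → *uekmekadi*.

uekmekadi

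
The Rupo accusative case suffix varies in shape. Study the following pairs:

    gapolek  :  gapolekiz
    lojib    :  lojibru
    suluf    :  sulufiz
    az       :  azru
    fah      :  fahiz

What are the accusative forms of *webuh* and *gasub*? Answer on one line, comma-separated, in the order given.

Looking at the final consonant of each stem: -iz when the stem ends in a voiceless consonant (*gapolek*, *suluf*, *fah*); -ru when the stem ends in a voiced consonant (*lojib*, *az*).
*webuh*: final consonant = /h/, voiceless → -iz → *webuhiz*.
The final consonant of *gasub* is /b/, which is voiced, so the suffix is -ru, giving *gasubru*.

webuhiz, gasubru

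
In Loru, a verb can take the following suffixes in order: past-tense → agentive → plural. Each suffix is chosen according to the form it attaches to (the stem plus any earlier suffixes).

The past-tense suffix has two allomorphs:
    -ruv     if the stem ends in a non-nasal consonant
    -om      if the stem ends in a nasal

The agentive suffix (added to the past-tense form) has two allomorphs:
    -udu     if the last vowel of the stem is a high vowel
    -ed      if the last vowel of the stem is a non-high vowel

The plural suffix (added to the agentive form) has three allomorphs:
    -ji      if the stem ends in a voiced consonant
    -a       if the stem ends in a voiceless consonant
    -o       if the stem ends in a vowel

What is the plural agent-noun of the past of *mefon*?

mefonomedji

*mefon*: final consonant = /n/, a nasal → -om → *mefonom*.
The past-tense form *mefonom* — last vowel /o/ (a non-high vowel) → -ed → *mefonomed*.
The agentive form *mefonomed*: final sound = /d/, a voiced consonant → -ji → *mefonomedji*.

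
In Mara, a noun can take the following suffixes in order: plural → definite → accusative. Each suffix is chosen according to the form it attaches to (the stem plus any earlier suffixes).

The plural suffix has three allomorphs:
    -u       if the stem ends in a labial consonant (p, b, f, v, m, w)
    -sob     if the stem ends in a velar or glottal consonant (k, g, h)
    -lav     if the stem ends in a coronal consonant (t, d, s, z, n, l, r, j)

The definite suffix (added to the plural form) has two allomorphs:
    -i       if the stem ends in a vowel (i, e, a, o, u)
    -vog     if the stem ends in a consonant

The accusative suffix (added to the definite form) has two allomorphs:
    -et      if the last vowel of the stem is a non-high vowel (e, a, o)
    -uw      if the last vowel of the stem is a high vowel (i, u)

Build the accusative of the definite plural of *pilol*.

pilollavvoget

The final consonant of *pilol* is /l/, which is coronal, so the plural suffix is -lav, giving *pilollav*.
The plural form *pilollav* — final sound /v/ (a consonant) → -vog → *pilollavvog*.
The definite form *pilollavvog* — last vowel /o/ (a non-high vowel) → -et → *pilollavvoget*.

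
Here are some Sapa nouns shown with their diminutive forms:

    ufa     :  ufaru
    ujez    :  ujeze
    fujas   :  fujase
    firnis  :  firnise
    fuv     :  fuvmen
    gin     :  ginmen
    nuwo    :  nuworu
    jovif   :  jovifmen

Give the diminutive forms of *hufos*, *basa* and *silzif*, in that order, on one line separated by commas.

The alternation tracks the final sound of the stem — -e when the stem ends in a sibilant (*ujez*, *fujas*, *firnis*); -men when the stem ends in a non-sibilant consonant (*fuv*, *gin*, *jovif*); -ru when the stem ends in a vowel (*ufa*, *nuwo*).
*hufos* — final sound /s/ (a sibilant) → -e → *hufose*.
Since the final sound of *basa* is /a/ (a vowel), it takes -ru, giving *basaru*.
Since the final sound of *silzif* is /f/ (a non-sibilant consonant), it takes -men, giving *silzifmen*.

hufose, basaru, silzifmen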